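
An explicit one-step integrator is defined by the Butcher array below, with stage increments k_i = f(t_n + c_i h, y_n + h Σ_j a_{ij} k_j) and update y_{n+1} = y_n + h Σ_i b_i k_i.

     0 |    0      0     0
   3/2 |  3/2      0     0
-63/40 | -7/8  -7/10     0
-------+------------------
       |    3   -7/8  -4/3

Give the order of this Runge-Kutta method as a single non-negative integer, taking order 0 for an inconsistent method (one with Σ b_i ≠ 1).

0

b = (3, -7/8, -4/3)
c = (0, 3/2, -63/40)
Ac = (0, 0, -21/20)
Σ b_i: 3·1 + (-7/8)·1 + (-4/3)·1 = 19/24 ≠ 1 ⇒ order 0.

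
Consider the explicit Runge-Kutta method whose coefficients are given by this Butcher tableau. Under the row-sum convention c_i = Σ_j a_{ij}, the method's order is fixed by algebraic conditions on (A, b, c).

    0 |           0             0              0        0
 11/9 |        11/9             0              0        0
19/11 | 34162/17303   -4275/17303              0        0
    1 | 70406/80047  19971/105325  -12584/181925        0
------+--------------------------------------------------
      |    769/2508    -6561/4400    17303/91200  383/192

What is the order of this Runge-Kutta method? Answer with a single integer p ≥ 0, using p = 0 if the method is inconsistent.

4

b = (769/2508, -6561/4400, 17303/91200, 383/192)
c = (0, 11/9, 19/11, 1)
Ac = (0, 0, -475/1573, 43/383)
Σ b_i: 769/2508·1 + (-6561/4400)·1 + 17303/91200·1 + 383/192·1 = 1 ✓
b·c: (-6561/4400)·11/9 + 17303/91200·19/11 + 383/192·1 = 1/2 ✓
b·c²: (-6561/4400)·121/81 + 17303/91200·361/121 + 383/192·1 = 1/3 ✓
b·Ac: 17303/91200·(-475/1573) + 383/192·43/383 = 1/6 ✓
b·c³: (-6561/4400)·1331/729 + 17303/91200·6859/1331 + 383/192·1 = 1/4 ✓
b·(c∘Ac): 17303/91200·(-9025/17303) + 383/192·43/383 = 1/8 ✓
b·Ac²: 17303/91200·(-475/1287) + 383/192·265/3447 = 1/12 ✓
b·A²c: 383/192·8/383 = 1/24 ✓; 4 stages ⇒ order 4.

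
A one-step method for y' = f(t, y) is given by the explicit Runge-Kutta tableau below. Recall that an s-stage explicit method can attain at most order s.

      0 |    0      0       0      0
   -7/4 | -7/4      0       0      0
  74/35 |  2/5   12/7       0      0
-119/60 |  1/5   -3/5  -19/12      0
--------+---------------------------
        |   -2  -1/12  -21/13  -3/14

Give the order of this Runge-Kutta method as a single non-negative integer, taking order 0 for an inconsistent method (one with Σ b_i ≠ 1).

0

b = (-2, -1/12, -21/13, -3/14)
c = (0, -7/4, 74/35, -119/60)
Ac = (0, 0, -3, -193/84)
Σ b_i: (-2)·1 + (-1/12)·1 + (-21/13)·1 + (-3/14)·1 = -4273/1092 ≠ 1 ⇒ order 0.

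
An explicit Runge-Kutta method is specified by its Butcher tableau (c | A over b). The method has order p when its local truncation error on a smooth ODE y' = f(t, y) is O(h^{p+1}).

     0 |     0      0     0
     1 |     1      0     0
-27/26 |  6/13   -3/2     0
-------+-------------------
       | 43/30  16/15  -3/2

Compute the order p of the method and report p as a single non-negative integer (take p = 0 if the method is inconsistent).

b = (43/30, 16/15, -3/2)
c = (0, 1, -27/26)
Ac = (0, 0, -3/2)
Σ b_i: 43/30·1 + 16/15·1 + (-3/2)·1 = 1 ✓
b·c: 16/15·1 + (-3/2)·(-27/26) = 2047/780 ≠ 1/2 ⇒ order 1.

1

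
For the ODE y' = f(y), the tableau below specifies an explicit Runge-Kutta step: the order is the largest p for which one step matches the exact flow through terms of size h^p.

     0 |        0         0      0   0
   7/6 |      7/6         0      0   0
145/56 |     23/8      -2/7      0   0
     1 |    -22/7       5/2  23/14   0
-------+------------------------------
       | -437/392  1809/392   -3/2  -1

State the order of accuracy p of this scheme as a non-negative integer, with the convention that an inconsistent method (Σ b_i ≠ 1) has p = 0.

b = (-437/392, 1809/392, -3/2, -1)
c = (0, 7/6, 145/56, 1)
Ac = (0, 0, -1/3, 16865/2352)
Σ b_i: (-437/392)·1 + 1809/392·1 + (-3/2)·1 + (-1)·1 = 1 ✓
b·c: 1809/392·7/6 + (-3/2)·145/56 + (-1)·1 = 1/2 ✓
b·c²: 1809/392·49/36 + (-3/2)·21025/3136 + (-1)·1 = -29951/6272 ≠ 1/3 ⇒ order 2.
b·Ac: (-3/2)·(-1/3) + (-1)·16865/2352 = -15689/2352 ≠ 1/6

2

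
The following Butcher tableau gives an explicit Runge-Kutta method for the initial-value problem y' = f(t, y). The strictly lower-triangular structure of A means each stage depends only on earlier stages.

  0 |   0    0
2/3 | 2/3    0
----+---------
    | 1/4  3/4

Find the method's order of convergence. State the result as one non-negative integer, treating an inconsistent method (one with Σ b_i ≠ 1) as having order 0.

b = (1/4, 3/4)
c = (0, 2/3)
Σ b_i: 1/4·1 + 3/4·1 = 1 ✓
b·c: 3/4·2/3 = 1/2 ✓; 2 stages ⇒ order 2.

2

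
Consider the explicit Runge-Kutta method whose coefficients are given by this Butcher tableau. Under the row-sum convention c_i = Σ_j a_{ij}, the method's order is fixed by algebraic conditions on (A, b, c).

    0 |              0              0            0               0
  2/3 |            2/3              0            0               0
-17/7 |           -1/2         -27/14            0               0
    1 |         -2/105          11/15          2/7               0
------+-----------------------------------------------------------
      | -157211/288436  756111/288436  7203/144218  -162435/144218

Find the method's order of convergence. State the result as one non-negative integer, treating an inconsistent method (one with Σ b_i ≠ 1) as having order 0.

b = (-157211/288436, 756111/288436, 7203/144218, -162435/144218)
c = (0, 2/3, -17/7, 1)
Ac = (0, 0, -9/7, -452/2205)
Σ b_i: (-157211/288436)·1 + 756111/288436·1 + 7203/144218·1 + (-162435/144218)·1 = 1 ✓
b·c: 756111/288436·2/3 + 7203/144218·(-17/7) + (-162435/144218)·1 = 1/2 ✓
b·c²: 756111/288436·4/9 + 7203/144218·289/49 + (-162435/144218)·1 = 1/3 ✓
b·Ac: 7203/144218·(-9/7) + (-162435/144218)·(-452/2205) = 1/6 ✓
b·c³: 756111/288436·8/27 + 7203/144218·(-4913/343) + (-162435/144218)·1 = -691162/648981 ≠ 1/4 ⇒ order 3.
b·(c∘Ac): 7203/144218·153/49 + (-162435/144218)·(-452/2205) = 167365/432654 ≠ 1/8
b·Ac²: 7203/144218·(-6/7) + (-162435/144218)·93122/46305 = -10484462/4542867 ≠ 1/12
b·A²c: (-162435/144218)·(-18/49) = 29835/72109 ≠ 1/24

3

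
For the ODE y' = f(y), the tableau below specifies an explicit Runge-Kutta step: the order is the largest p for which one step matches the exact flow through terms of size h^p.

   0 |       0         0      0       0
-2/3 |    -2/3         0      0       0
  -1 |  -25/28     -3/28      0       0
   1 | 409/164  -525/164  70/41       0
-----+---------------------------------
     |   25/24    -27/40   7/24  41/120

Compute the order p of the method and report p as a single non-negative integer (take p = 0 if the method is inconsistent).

b = (25/24, -27/40, 7/24, 41/120)
c = (0, -2/3, -1, 1)
Ac = (0, 0, 1/14, 35/82)
Σ b_i: 25/24·1 + (-27/40)·1 + 7/24·1 + 41/120·1 = 1 ✓
b·c: (-27/40)·(-2/3) + 7/24·(-1) + 41/120·1 = 1/2 ✓
b·c²: (-27/40)·4/9 + 7/24·1 + 41/120·1 = 1/3 ✓
b·Ac: 7/24·1/14 + 41/120·35/82 = 1/6 ✓
b·c³: (-27/40)·(-8/27) + 7/24·(-1) + 41/120·1 = 1/4 ✓
b·(c∘Ac): 7/24·(-1/14) + 41/120·35/82 = 1/8 ✓
b·Ac²: 7/24·(-1/21) + 41/120·35/123 = 1/12 ✓
b·A²c: 41/120·5/41 = 1/24 ✓; 4 stages ⇒ order 4.

4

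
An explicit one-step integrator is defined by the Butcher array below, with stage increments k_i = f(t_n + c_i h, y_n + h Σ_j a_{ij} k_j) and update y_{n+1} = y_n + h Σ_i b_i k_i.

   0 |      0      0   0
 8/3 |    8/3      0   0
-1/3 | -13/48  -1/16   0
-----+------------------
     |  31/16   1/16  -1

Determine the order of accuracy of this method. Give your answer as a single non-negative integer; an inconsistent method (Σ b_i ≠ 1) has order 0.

b = (31/16, 1/16, -1)
c = (0, 8/3, -1/3)
Ac = (0, 0, -1/6)
Σ b_i: 31/16·1 + 1/16·1 + (-1)·1 = 1 ✓
b·c: 1/16·8/3 + (-1)·(-1/3) = 1/2 ✓
b·c²: 1/16·64/9 + (-1)·1/9 = 1/3 ✓
b·Ac: (-1)·(-1/6) = 1/6 ✓; 3 stages ⇒ order 3.

3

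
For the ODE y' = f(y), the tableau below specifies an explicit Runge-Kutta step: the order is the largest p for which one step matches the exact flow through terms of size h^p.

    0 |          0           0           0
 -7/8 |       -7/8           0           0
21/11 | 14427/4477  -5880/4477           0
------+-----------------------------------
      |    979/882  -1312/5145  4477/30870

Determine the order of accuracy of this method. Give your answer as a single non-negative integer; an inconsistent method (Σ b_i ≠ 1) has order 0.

3

b = (979/882, -1312/5145, 4477/30870)
c = (0, -7/8, 21/11)
Ac = (0, 0, 5145/4477)
Σ b_i: 979/882·1 + (-1312/5145)·1 + 4477/30870·1 = 1 ✓
b·c: (-1312/5145)·(-7/8) + 4477/30870·21/11 = 1/2 ✓
b·c²: (-1312/5145)·49/64 + 4477/30870·441/121 = 1/3 ✓
b·Ac: 4477/30870·5145/4477 = 1/6 ✓; 3 stages ⇒ order 3.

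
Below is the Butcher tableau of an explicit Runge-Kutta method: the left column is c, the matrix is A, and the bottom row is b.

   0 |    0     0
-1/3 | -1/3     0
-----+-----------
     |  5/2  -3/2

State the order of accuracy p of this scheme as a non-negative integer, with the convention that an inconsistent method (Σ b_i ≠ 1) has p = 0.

2

b = (5/2, -3/2)
c = (0, -1/3)
Σ b_i: 5/2·1 + (-3/2)·1 = 1 ✓
b·c: (-3/2)·(-1/3) = 1/2 ✓; 2 stages ⇒ order 2.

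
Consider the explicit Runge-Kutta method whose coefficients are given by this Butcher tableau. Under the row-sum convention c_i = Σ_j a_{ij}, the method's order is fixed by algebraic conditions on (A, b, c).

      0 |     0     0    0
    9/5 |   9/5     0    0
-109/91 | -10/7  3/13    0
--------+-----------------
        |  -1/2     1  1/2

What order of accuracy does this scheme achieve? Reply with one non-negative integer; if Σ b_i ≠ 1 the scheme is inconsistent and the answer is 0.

b = (-1/2, 1, 1/2)
c = (0, 9/5, -109/91)
Ac = (0, 0, 27/65)
Σ b_i: (-1/2)·1 + 1·1 + 1/2·1 = 1 ✓
b·c: 1·9/5 + 1/2·(-109/91) = 1093/910 ≠ 1/2 ⇒ order 1.

1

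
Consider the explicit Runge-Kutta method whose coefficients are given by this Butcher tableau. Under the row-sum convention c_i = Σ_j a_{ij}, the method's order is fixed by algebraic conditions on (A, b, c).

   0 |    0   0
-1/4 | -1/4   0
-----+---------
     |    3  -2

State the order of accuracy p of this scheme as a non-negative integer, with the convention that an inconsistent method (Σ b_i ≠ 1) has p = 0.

2

b = (3, -2)
c = (0, -1/4)
Σ b_i: 3·1 + (-2)·1 = 1 ✓
b·c: (-2)·(-1/4) = 1/2 ✓; 2 stages ⇒ order 2.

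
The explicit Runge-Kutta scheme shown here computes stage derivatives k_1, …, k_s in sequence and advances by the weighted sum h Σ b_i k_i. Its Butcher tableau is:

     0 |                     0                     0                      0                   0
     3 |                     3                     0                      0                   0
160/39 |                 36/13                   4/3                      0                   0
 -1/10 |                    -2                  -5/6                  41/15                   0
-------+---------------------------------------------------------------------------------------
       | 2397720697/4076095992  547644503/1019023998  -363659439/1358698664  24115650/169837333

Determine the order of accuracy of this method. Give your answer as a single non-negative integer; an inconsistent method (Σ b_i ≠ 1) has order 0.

b = (2397720697/4076095992, 547644503/1019023998, -363659439/1358698664, 24115650/169837333)
c = (0, 3, 160/39, -1/10)
Ac = (0, 0, 4, 2039/234)
Σ b_i: 2397720697/4076095992·1 + 547644503/1019023998·1 + (-363659439/1358698664)·1 + 24115650/169837333·1 = 1 ✓
b·c: 547644503/1019023998·3 + (-363659439/1358698664)·160/39 + 24115650/169837333·(-1/10) = 1/2 ✓
b·c²: 547644503/1019023998·9 + (-363659439/1358698664)·25600/1521 + 24115650/169837333·1/100 = 1/3 ✓
b·Ac: (-363659439/1358698664)·4 + 24115650/169837333·2039/234 = 1/6 ✓
b·c³: 547644503/1019023998·27 + (-363659439/1358698664)·4096000/59319 + 24115650/169837333·(-1/1000) = -1578276294031/397419359220 ≠ 1/4 ⇒ order 3.
b·(c∘Ac): (-363659439/1358698664)·640/39 + 24115650/169837333·(-2039/2340) = -4601890045/1019023998 ≠ 1/8
b·Ac²: (-363659439/1358698664)·12 + 24115650/169837333·351395/9126 = 89640635161/39741935922 ≠ 1/12
b·A²c: 24115650/169837333·164/15 = 263664440/169837333 ≠ 1/24

3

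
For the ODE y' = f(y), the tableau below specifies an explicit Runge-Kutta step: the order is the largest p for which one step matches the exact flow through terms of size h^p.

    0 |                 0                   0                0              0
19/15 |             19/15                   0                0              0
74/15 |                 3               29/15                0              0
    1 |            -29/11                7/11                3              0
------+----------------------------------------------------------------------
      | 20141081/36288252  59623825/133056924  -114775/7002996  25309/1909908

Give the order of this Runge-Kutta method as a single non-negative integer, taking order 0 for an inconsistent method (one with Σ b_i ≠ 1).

3

b = (20141081/36288252, 59623825/133056924, -114775/7002996, 25309/1909908)
c = (0, 19/15, 74/15, 1)
Ac = (0, 0, 551/225, 515/33)
Σ b_i: 20141081/36288252·1 + 59623825/133056924·1 + (-114775/7002996)·1 + 25309/1909908·1 = 1 ✓
b·c: 59623825/133056924·19/15 + (-114775/7002996)·74/15 + 25309/1909908·1 = 1/2 ✓
b·c²: 59623825/133056924·361/225 + (-114775/7002996)·5476/225 + 25309/1909908·1 = 1/3 ✓
b·Ac: (-114775/7002996)·551/225 + 25309/1909908·515/33 = 1/6 ✓
b·c³: 59623825/133056924·6859/3375 + (-114775/7002996)·405224/3375 + 25309/1909908·1 = -22429259/21486465 ≠ 1/4 ⇒ order 3.
b·(c∘Ac): (-114775/7002996)·40774/3375 + 25309/1909908·515/33 = 8318591/945404460 ≠ 1/8
b·Ac²: (-114775/7002996)·10469/3375 + 25309/1909908·36647/495 = 605672/651105 ≠ 1/12
b·A²c: 25309/1909908·551/75 = 13945259/143243100 ≠ 1/24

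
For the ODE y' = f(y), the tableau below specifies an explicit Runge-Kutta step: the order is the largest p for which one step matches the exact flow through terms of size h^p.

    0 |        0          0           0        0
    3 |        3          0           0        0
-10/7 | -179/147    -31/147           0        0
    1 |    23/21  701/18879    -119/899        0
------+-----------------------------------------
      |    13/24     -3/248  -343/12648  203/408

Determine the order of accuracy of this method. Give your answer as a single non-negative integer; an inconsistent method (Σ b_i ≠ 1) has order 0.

4

b = (13/24, -3/248, -343/12648, 203/408)
c = (0, 3, -10/7, 1)
Ac = (0, 0, -31/49, 61/203)
Σ b_i: 13/24·1 + (-3/248)·1 + (-343/12648)·1 + 203/408·1 = 1 ✓
b·c: (-3/248)·3 + (-343/12648)·(-10/7) + 203/408·1 = 1/2 ✓
b·c²: (-3/248)·9 + (-343/12648)·100/49 + 203/408·1 = 1/3 ✓
b·Ac: (-343/12648)·(-31/49) + 203/408·61/203 = 1/6 ✓
b·c³: (-3/248)·27 + (-343/12648)·(-1000/343) + 203/408·1 = 1/4 ✓
b·(c∘Ac): (-343/12648)·310/343 + 203/408·61/203 = 1/8 ✓
b·Ac²: (-343/12648)·(-93/49) + 203/408·13/203 = 1/12 ✓
b·A²c: 203/408·17/203 = 1/24 ✓; 4 stages ⇒ order 4.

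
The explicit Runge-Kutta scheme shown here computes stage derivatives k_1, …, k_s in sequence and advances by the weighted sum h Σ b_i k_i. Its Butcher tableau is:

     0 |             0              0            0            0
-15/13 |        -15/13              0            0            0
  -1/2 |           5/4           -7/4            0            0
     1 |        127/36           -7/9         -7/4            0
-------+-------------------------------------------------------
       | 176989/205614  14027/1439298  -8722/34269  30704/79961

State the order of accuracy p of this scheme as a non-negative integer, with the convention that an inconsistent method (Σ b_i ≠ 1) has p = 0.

b = (176989/205614, 14027/1439298, -8722/34269, 30704/79961)
c = (0, -15/13, -1/2, 1)
Ac = (0, 0, 105/52, 553/312)
Σ b_i: 176989/205614·1 + 14027/1439298·1 + (-8722/34269)·1 + 30704/79961·1 = 1 ✓
b·c: 14027/1439298·(-15/13) + (-8722/34269)·(-1/2) + 30704/79961·1 = 1/2 ✓
b·c²: 14027/1439298·225/169 + (-8722/34269)·1/4 + 30704/79961·1 = 1/3 ✓
b·Ac: (-8722/34269)·105/52 + 30704/79961·553/312 = 1/6 ✓
b·c³: 14027/1439298·(-3375/2197) + (-8722/34269)·(-1/8) + 30704/79961·1 = 714275/1781988 ≠ 1/4 ⇒ order 3.
b·(c∘Ac): (-8722/34269)·(-105/104) + 30704/79961·553/312 = 1670713/1781988 ≠ 1/8
b·Ac²: (-8722/34269)·(-1575/676) + 30704/79961·(-3983/2704) = 8131/296998 ≠ 1/12
b·A²c: 30704/79961·(-735/208) = -201495/148499 ≠ 1/24

3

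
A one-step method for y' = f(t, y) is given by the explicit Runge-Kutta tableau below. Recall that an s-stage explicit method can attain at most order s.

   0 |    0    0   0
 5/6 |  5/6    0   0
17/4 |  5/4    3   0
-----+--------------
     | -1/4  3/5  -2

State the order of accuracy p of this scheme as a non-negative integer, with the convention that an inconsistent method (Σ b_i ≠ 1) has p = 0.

0

b = (-1/4, 3/5, -2)
c = (0, 5/6, 17/4)
Ac = (0, 0, 5/2)
Σ b_i: (-1/4)·1 + 3/5·1 + (-2)·1 = -33/20 ≠ 1 ⇒ order 0.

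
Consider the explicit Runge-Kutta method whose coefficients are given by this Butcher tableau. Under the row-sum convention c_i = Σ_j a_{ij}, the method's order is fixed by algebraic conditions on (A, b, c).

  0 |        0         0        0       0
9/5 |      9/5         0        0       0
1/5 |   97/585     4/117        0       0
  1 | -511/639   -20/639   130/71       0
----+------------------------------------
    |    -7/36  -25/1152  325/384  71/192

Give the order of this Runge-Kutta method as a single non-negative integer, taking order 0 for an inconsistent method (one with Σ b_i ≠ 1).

4

b = (-7/36, -25/1152, 325/384, 71/192)
c = (0, 9/5, 1/5, 1)
Ac = (0, 0, 4/65, 22/71)
Σ b_i: (-7/36)·1 + (-25/1152)·1 + 325/384·1 + 71/192·1 = 1 ✓
b·c: (-25/1152)·9/5 + 325/384·1/5 + 71/192·1 = 1/2 ✓
b·c²: (-25/1152)·81/25 + 325/384·1/25 + 71/192·1 = 1/3 ✓
b·Ac: 325/384·4/65 + 71/192·22/71 = 1/6 ✓
b·c³: (-25/1152)·729/125 + 325/384·1/125 + 71/192·1 = 1/4 ✓
b·(c∘Ac): 325/384·4/325 + 71/192·22/71 = 1/8 ✓
b·Ac²: 325/384·36/325 + 71/192·(-2/71) = 1/12 ✓
b·A²c: 71/192·8/71 = 1/24 ✓; 4 stages ⇒ order 4.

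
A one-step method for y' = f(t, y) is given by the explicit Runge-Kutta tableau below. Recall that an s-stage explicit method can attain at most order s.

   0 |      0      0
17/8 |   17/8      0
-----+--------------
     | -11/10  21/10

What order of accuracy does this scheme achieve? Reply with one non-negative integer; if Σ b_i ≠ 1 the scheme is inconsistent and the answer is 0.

b = (-11/10, 21/10)
c = (0, 17/8)
Σ b_i: (-11/10)·1 + 21/10·1 = 1 ✓
b·c: 21/10·17/8 = 357/80 ≠ 1/2 ⇒ order 1.

1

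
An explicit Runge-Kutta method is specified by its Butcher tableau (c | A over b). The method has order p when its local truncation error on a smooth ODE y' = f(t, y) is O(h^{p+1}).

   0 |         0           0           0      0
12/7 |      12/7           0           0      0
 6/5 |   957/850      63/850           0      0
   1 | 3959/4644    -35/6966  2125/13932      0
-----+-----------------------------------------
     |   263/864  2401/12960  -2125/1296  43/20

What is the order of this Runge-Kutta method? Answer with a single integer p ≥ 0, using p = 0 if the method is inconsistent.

b = (263/864, 2401/12960, -2125/1296, 43/20)
c = (0, 12/7, 6/5, 1)
Ac = (0, 0, 54/425, 15/86)
Σ b_i: 263/864·1 + 2401/12960·1 + (-2125/1296)·1 + 43/20·1 = 1 ✓
b·c: 2401/12960·12/7 + (-2125/1296)·6/5 + 43/20·1 = 1/2 ✓
b·c²: 2401/12960·144/49 + (-2125/1296)·36/25 + 43/20·1 = 1/3 ✓
b·Ac: (-2125/1296)·54/425 + 43/20·15/86 = 1/6 ✓
b·c³: 2401/12960·1728/343 + (-2125/1296)·216/125 + 43/20·1 = 1/4 ✓
b·(c∘Ac): (-2125/1296)·324/2125 + 43/20·15/86 = 1/8 ✓
b·Ac²: (-2125/1296)·648/2975 + 43/20·185/903 = 1/12 ✓
b·A²c: 43/20·5/258 = 1/24 ✓; 4 stages ⇒ order 4.

4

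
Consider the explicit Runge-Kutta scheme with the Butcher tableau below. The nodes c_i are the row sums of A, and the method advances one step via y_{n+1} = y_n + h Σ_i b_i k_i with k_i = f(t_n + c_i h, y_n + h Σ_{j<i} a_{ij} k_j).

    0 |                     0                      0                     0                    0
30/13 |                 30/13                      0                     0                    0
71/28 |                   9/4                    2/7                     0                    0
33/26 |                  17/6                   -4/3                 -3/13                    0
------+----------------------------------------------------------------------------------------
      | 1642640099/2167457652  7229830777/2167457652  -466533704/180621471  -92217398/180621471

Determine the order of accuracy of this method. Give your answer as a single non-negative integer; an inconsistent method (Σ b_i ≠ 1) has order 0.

b = (1642640099/2167457652, 7229830777/2167457652, -466533704/180621471, -92217398/180621471)
c = (0, 30/13, 71/28, 33/26)
Ac = (0, 0, 60/91, -1333/364)
Σ b_i: 1642640099/2167457652·1 + 7229830777/2167457652·1 + (-466533704/180621471)·1 + (-92217398/180621471)·1 = 1 ✓
b·c: 7229830777/2167457652·30/13 + (-466533704/180621471)·71/28 + (-92217398/180621471)·33/26 = 1/2 ✓
b·c²: 7229830777/2167457652·900/169 + (-466533704/180621471)·5041/784 + (-92217398/180621471)·1089/676 = 1/3 ✓
b·Ac: (-466533704/180621471)·60/91 + (-92217398/180621471)·(-1333/364) = 1/6 ✓
b·c³: 7229830777/2167457652·27000/2197 + (-466533704/180621471)·357911/21952 + (-92217398/180621471)·35937/17576 = -3698493963497/1709401601544 ≠ 1/4 ⇒ order 3.
b·(c∘Ac): (-466533704/180621471)·1065/637 + (-92217398/180621471)·(-43989/9464) = -6090375513/3130772164 ≠ 1/8
b·Ac²: (-466533704/180621471)·1800/1183 + (-92217398/180621471)·(-1137399/132496) = 19843922237/43830810296 ≠ 1/12
b·A²c: (-92217398/180621471)·(-180/1183) = 60802680/782693041 ≠ 1/24

3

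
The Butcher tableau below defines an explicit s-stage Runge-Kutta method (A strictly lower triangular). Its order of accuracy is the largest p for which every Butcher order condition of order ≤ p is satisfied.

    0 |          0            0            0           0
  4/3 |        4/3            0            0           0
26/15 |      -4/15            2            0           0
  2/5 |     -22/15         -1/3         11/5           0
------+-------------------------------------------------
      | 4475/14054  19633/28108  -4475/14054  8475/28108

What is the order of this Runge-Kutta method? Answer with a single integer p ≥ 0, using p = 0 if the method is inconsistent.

3

b = (4475/14054, 19633/28108, -4475/14054, 8475/28108)
c = (0, 4/3, 26/15, 2/5)
Ac = (0, 0, 8/3, 758/225)
Σ b_i: 4475/14054·1 + 19633/28108·1 + (-4475/14054)·1 + 8475/28108·1 = 1 ✓
b·c: 19633/28108·4/3 + (-4475/14054)·26/15 + 8475/28108·2/5 = 1/2 ✓
b·c²: 19633/28108·16/9 + (-4475/14054)·676/225 + 8475/28108·4/25 = 1/3 ✓
b·Ac: (-4475/14054)·8/3 + 8475/28108·758/225 = 1/6 ✓
b·c³: 19633/28108·64/27 + (-4475/14054)·17576/3375 + 8475/28108·8/125 = 1766/105405 ≠ 1/4 ⇒ order 3.
b·(c∘Ac): (-4475/14054)·208/45 + 8475/28108·1516/1125 = -336919/316215 ≠ 1/8
b·Ac²: (-4475/14054)·32/9 + 8475/28108·20308/3375 = 215701/316215 ≠ 1/12
b·A²c: 8475/28108·88/15 = 12430/7027 ≠ 1/24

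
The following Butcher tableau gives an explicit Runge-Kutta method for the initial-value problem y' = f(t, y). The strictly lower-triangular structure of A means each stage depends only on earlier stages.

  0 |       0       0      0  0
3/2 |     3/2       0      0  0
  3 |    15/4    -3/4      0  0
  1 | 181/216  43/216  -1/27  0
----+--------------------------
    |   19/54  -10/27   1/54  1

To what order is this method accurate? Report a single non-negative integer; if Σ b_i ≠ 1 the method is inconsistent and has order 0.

b = (19/54, -10/27, 1/54, 1)
c = (0, 3/2, 3, 1)
Ac = (0, 0, -9/8, 3/16)
Σ b_i: 19/54·1 + (-10/27)·1 + 1/54·1 + 1·1 = 1 ✓
b·c: (-10/27)·3/2 + 1/54·3 + 1·1 = 1/2 ✓
b·c²: (-10/27)·9/4 + 1/54·9 + 1·1 = 1/3 ✓
b·Ac: 1/54·(-9/8) + 1·3/16 = 1/6 ✓
b·c³: (-10/27)·27/8 + 1/54·27 + 1·1 = 1/4 ✓
b·(c∘Ac): 1/54·(-27/8) + 1·3/16 = 1/8 ✓
b·Ac²: 1/54·(-27/16) + 1·11/96 = 1/12 ✓
b·A²c: 1·1/24 = 1/24 ✓; 4 stages ⇒ order 4.

4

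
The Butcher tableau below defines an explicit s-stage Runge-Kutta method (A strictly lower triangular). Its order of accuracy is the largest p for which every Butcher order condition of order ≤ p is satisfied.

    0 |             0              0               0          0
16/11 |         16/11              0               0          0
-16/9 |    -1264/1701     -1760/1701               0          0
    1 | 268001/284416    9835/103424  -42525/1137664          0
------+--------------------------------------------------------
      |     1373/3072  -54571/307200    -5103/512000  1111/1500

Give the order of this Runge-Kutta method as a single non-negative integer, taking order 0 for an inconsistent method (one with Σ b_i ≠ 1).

b = (1373/3072, -54571/307200, -5103/512000, 1111/1500)
c = (0, 16/11, -16/9, 1)
Ac = (0, 0, -2560/1701, 455/2222)
Σ b_i: 1373/3072·1 + (-54571/307200)·1 + (-5103/512000)·1 + 1111/1500·1 = 1 ✓
b·c: (-54571/307200)·16/11 + (-5103/512000)·(-16/9) + 1111/1500·1 = 1/2 ✓
b·c²: (-54571/307200)·256/121 + (-5103/512000)·256/81 + 1111/1500·1 = 1/3 ✓
b·Ac: (-5103/512000)·(-2560/1701) + 1111/1500·455/2222 = 1/6 ✓
b·c³: (-54571/307200)·4096/1331 + (-5103/512000)·(-4096/729) + 1111/1500·1 = 1/4 ✓
b·(c∘Ac): (-5103/512000)·40960/15309 + 1111/1500·455/2222 = 1/8 ✓
b·Ac²: (-5103/512000)·(-40960/18711) + 1111/1500·1015/12221 = 1/12 ✓
b·A²c: 1111/1500·125/2222 = 1/24 ✓; 4 stages ⇒ order 4.

4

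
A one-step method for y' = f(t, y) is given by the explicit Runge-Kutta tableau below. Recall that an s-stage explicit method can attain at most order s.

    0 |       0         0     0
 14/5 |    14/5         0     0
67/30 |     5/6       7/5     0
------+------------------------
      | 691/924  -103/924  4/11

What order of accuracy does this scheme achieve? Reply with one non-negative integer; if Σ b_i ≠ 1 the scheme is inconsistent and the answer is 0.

b = (691/924, -103/924, 4/11)
c = (0, 14/5, 67/30)
Ac = (0, 0, 98/25)
Σ b_i: 691/924·1 + (-103/924)·1 + 4/11·1 = 1 ✓
b·c: (-103/924)·14/5 + 4/11·67/30 = 1/2 ✓
b·c²: (-103/924)·196/25 + 4/11·4489/900 = 2326/2475 ≠ 1/3 ⇒ order 2.
b·Ac: 4/11·98/25 = 392/275 ≠ 1/6

2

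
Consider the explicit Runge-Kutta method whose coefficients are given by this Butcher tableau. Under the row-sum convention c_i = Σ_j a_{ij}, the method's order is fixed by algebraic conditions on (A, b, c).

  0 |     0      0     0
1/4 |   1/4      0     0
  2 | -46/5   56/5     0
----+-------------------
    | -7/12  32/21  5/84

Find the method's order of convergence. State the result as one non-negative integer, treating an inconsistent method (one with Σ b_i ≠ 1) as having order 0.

b = (-7/12, 32/21, 5/84)
c = (0, 1/4, 2)
Ac = (0, 0, 14/5)
Σ b_i: (-7/12)·1 + 32/21·1 + 5/84·1 = 1 ✓
b·c: 32/21·1/4 + 5/84·2 = 1/2 ✓
b·c²: 32/21·1/16 + 5/84·4 = 1/3 ✓
b·Ac: 5/84·14/5 = 1/6 ✓; 3 stages ⇒ order 3.

3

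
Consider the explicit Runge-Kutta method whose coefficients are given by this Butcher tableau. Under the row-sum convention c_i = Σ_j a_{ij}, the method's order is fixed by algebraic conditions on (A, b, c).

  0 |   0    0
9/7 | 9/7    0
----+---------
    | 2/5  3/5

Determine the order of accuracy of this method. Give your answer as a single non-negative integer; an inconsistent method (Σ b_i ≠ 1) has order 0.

1

b = (2/5, 3/5)
c = (0, 9/7)
Σ b_i: 2/5·1 + 3/5·1 = 1 ✓
b·c: 3/5·9/7 = 27/35 ≠ 1/2 ⇒ order 1.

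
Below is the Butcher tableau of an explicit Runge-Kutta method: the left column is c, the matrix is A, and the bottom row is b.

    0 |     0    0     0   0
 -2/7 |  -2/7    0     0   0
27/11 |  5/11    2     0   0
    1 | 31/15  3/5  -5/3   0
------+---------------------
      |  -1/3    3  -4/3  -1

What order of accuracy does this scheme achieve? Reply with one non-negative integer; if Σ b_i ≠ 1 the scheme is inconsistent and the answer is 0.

b = (-1/3, 3, -4/3, -1)
c = (0, -2/7, 27/11, 1)
Ac = (0, 0, -4/7, -1641/385)
Σ b_i: (-1/3)·1 + 3·1 + (-4/3)·1 + (-1)·1 = 1/3 ≠ 1 ⇒ order 0.

0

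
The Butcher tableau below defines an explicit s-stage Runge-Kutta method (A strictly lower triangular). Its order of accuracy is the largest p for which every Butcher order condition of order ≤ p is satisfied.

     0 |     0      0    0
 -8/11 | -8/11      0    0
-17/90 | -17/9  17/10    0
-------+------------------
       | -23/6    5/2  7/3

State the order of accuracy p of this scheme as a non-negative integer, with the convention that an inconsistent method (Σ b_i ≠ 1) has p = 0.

b = (-23/6, 5/2, 7/3)
c = (0, -8/11, -17/90)
Ac = (0, 0, -68/55)
Σ b_i: (-23/6)·1 + 5/2·1 + 7/3·1 = 1 ✓
b·c: 5/2·(-8/11) + 7/3·(-17/90) = -6709/2970 ≠ 1/2 ⇒ order 1.

1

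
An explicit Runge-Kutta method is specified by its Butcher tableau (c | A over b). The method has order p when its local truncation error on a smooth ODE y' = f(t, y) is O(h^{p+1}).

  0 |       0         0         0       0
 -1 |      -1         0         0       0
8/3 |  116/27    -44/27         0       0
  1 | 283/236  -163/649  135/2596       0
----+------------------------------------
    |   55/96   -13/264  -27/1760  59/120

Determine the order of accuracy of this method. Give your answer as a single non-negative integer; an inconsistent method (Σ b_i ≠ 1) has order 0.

b = (55/96, -13/264, -27/1760, 59/120)
c = (0, -1, 8/3, 1)
Ac = (0, 0, 44/27, 23/59)
Σ b_i: 55/96·1 + (-13/264)·1 + (-27/1760)·1 + 59/120·1 = 1 ✓
b·c: (-13/264)·(-1) + (-27/1760)·8/3 + 59/120·1 = 1/2 ✓
b·c²: (-13/264)·1 + (-27/1760)·64/9 + 59/120·1 = 1/3 ✓
b·Ac: (-27/1760)·44/27 + 59/120·23/59 = 1/6 ✓
b·c³: (-13/264)·(-1) + (-27/1760)·512/27 + 59/120·1 = 1/4 ✓
b·(c∘Ac): (-27/1760)·352/81 + 59/120·23/59 = 1/8 ✓
b·Ac²: (-27/1760)·(-44/27) + 59/120·7/59 = 1/12 ✓
b·A²c: 59/120·5/59 = 1/24 ✓; 4 stages ⇒ order 4.

4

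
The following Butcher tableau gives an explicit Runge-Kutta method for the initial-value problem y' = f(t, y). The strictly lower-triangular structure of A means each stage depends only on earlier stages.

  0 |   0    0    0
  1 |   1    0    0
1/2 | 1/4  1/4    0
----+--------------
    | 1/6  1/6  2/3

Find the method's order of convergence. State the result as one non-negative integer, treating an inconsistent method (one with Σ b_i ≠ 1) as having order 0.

b = (1/6, 1/6, 2/3)
c = (0, 1, 1/2)
Ac = (0, 0, 1/4)
Σ b_i: 1/6·1 + 1/6·1 + 2/3·1 = 1 ✓
b·c: 1/6·1 + 2/3·1/2 = 1/2 ✓
b·c²: 1/6·1 + 2/3·1/4 = 1/3 ✓
b·Ac: 2/3·1/4 = 1/6 ✓; 3 stages ⇒ order 3.

3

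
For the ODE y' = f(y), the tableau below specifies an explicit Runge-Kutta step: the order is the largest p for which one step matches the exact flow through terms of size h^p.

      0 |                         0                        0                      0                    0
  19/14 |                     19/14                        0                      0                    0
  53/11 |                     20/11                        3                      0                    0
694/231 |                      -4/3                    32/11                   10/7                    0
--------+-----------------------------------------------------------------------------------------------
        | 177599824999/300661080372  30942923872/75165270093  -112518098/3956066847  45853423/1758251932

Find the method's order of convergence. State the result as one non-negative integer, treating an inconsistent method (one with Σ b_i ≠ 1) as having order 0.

b = (177599824999/300661080372, 30942923872/75165270093, -112518098/3956066847, 45853423/1758251932)
c = (0, 19/14, 53/11, 694/231)
Ac = (0, 0, 57/14, 834/77)
Σ b_i: 177599824999/300661080372·1 + 30942923872/75165270093·1 + (-112518098/3956066847)·1 + 45853423/1758251932·1 = 1 ✓
b·c: 30942923872/75165270093·19/14 + (-112518098/3956066847)·53/11 + 45853423/1758251932·694/231 = 1/2 ✓
b·c²: 30942923872/75165270093·361/196 + (-112518098/3956066847)·2809/121 + 45853423/1758251932·481636/53361 = 1/3 ✓
b·Ac: (-112518098/3956066847)·57/14 + 45853423/1758251932·834/77 = 1/6 ✓
b·c³: 30942923872/75165270093·6859/2744 + (-112518098/3956066847)·148877/1331 + 45853423/1758251932·334255384/12326391 = -101688755641372/70366561007589 ≠ 1/4 ⇒ order 3.
b·(c∘Ac): (-112518098/3956066847)·3021/154 + 45853423/1758251932·192932/5929 = 29515247458/101539049073 ≠ 1/8
b·Ac²: (-112518098/3956066847)·1083/196 + 45853423/1758251932·228398/5929 = 86050608053/101539049073 ≠ 1/12
b·A²c: 45853423/1758251932·285/49 = 1866889365/12307763524 ≠ 1/24

3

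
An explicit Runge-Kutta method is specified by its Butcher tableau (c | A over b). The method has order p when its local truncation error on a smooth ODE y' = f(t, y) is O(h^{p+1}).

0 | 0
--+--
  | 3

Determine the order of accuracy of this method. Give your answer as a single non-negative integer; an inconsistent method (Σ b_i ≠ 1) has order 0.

b = (3)
c = (0)
Σ b_i: 3·1 = 3 ≠ 1 ⇒ order 0.

0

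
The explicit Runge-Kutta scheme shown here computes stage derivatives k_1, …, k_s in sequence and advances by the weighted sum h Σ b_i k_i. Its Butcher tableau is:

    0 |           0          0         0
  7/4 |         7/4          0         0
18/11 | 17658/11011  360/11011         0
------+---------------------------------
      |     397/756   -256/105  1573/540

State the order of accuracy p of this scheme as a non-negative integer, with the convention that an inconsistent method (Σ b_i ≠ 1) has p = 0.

3

b = (397/756, -256/105, 1573/540)
c = (0, 7/4, 18/11)
Ac = (0, 0, 90/1573)
Σ b_i: 397/756·1 + (-256/105)·1 + 1573/540·1 = 1 ✓
b·c: (-256/105)·7/4 + 1573/540·18/11 = 1/2 ✓
b·c²: (-256/105)·49/16 + 1573/540·324/121 = 1/3 ✓
b·Ac: 1573/540·90/1573 = 1/6 ✓; 3 stages ⇒ order 3.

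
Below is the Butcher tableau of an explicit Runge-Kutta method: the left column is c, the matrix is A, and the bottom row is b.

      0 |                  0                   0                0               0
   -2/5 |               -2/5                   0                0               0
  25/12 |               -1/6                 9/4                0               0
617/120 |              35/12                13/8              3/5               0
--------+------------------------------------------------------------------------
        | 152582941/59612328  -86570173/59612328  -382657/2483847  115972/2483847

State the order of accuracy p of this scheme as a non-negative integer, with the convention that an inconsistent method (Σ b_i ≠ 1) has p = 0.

b = (152582941/59612328, -86570173/59612328, -382657/2483847, 115972/2483847)
c = (0, -2/5, 25/12, 617/120)
Ac = (0, 0, -9/10, 3/5)
Σ b_i: 152582941/59612328·1 + (-86570173/59612328)·1 + (-382657/2483847)·1 + 115972/2483847·1 = 1 ✓
b·c: (-86570173/59612328)·(-2/5) + (-382657/2483847)·25/12 + 115972/2483847·617/120 = 1/2 ✓
b·c²: (-86570173/59612328)·4/25 + (-382657/2483847)·625/144 + 115972/2483847·380689/14400 = 1/3 ✓
b·Ac: (-382657/2483847)·(-9/10) + 115972/2483847·3/5 = 1/6 ✓
b·c³: (-86570173/59612328)·(-8/125) + (-382657/2483847)·15625/1728 + 115972/2483847·234885113/1728000 = 1082999802851/214604380800 ≠ 1/4 ⇒ order 3.
b·(c∘Ac): (-382657/2483847)·(-15/8) + 115972/2483847·617/200 = 215051099/496769400 ≠ 1/8
b·Ac²: (-382657/2483847)·9/25 + 115972/2483847·3437/1200 = 11664397/149030820 ≠ 1/12
b·A²c: 115972/2483847·(-27/50) = -173958/6899575 ≠ 1/24

3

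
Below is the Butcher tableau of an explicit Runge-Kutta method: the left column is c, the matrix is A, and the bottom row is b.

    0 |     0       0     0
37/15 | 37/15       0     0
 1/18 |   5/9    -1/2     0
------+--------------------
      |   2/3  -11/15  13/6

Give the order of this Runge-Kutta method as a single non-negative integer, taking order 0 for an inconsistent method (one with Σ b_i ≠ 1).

b = (2/3, -11/15, 13/6)
c = (0, 37/15, 1/18)
Ac = (0, 0, -37/30)
Σ b_i: 2/3·1 + (-11/15)·1 + 13/6·1 = 21/10 ≠ 1 ⇒ order 0.

0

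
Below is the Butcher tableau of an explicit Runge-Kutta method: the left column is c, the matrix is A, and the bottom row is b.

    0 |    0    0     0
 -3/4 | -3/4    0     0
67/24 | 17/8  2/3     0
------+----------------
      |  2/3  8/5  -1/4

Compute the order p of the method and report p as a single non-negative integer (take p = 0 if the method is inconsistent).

0

b = (2/3, 8/5, -1/4)
c = (0, -3/4, 67/24)
Ac = (0, 0, -1/2)
Σ b_i: 2/3·1 + 8/5·1 + (-1/4)·1 = 121/60 ≠ 1 ⇒ order 0.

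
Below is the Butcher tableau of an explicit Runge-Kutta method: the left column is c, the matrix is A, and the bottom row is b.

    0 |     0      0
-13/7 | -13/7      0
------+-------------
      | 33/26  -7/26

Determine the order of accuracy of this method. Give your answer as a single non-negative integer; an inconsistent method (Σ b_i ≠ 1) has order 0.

2

b = (33/26, -7/26)
c = (0, -13/7)
Σ b_i: 33/26·1 + (-7/26)·1 = 1 ✓
b·c: (-7/26)·(-13/7) = 1/2 ✓; 2 stages ⇒ order 2.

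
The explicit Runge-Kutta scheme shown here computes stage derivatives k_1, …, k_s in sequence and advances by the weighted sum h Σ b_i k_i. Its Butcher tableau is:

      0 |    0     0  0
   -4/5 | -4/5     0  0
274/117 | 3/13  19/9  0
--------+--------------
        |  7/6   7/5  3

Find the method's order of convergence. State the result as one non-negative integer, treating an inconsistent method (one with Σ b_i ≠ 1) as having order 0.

0

b = (7/6, 7/5, 3)
c = (0, -4/5, 274/117)
Ac = (0, 0, -76/45)
Σ b_i: 7/6·1 + 7/5·1 + 3·1 = 167/30 ≠ 1 ⇒ order 0.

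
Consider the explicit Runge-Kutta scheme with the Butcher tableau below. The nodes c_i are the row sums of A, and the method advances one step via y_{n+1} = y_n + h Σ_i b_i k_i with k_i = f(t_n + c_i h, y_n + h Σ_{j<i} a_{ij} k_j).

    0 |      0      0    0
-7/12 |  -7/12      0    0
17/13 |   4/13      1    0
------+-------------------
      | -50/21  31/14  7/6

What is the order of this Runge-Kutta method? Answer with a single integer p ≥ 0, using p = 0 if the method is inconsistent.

b = (-50/21, 31/14, 7/6)
c = (0, -7/12, 17/13)
Ac = (0, 0, -7/12)
Σ b_i: (-50/21)·1 + 31/14·1 + 7/6·1 = 1 ✓
b·c: 31/14·(-7/12) + 7/6·17/13 = 73/312 ≠ 1/2 ⇒ order 1.

1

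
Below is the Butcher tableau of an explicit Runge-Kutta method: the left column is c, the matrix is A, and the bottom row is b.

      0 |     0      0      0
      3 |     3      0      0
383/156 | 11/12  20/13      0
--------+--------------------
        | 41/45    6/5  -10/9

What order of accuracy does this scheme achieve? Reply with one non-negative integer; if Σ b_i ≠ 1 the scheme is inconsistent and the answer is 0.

b = (41/45, 6/5, -10/9)
c = (0, 3, 383/156)
Ac = (0, 0, 60/13)
Σ b_i: 41/45·1 + 6/5·1 + (-10/9)·1 = 1 ✓
b·c: 6/5·3 + (-10/9)·383/156 = 3061/3510 ≠ 1/2 ⇒ order 1.

1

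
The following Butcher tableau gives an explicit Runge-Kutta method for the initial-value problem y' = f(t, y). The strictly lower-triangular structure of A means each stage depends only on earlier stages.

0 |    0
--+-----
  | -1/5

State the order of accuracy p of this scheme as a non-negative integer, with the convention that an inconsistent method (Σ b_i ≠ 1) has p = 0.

b = (-1/5)
c = (0)
Σ b_i: (-1/5)·1 = -1/5 ≠ 1 ⇒ order 0.

0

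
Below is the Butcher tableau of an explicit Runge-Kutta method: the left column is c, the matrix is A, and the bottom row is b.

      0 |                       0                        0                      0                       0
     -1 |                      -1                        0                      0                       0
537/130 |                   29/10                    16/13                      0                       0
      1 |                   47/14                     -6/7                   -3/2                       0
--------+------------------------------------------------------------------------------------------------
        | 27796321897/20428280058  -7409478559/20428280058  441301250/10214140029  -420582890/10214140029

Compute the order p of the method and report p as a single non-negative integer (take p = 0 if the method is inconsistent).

3

b = (27796321897/20428280058, -7409478559/20428280058, 441301250/10214140029, -420582890/10214140029)
c = (0, -1, 537/130, 1)
Ac = (0, 0, -16/13, -9717/1820)
Σ b_i: 27796321897/20428280058·1 + (-7409478559/20428280058)·1 + 441301250/10214140029·1 + (-420582890/10214140029)·1 = 1 ✓
b·c: (-7409478559/20428280058)·(-1) + 441301250/10214140029·537/130 + (-420582890/10214140029)·1 = 1/2 ✓
b·c²: (-7409478559/20428280058)·1 + 441301250/10214140029·288369/16900 + (-420582890/10214140029)·1 = 1/3 ✓
b·Ac: 441301250/10214140029·(-16/13) + (-420582890/10214140029)·(-9717/1820) = 1/6 ✓
b·c³: (-7409478559/20428280058)·(-1) + 441301250/10214140029·154854153/2197000 + (-420582890/10214140029)·1 = 596075920113/177045093836 ≠ 1/4 ⇒ order 3.
b·(c∘Ac): 441301250/10214140029·(-4296/845) + (-420582890/10214140029)·(-9717/1820) = 1273781/6809426686 ≠ 1/8
b·Ac²: 441301250/10214140029·16/13 + (-420582890/10214140029)·(-6258549/236600) = 3033786318271/2655676407540 ≠ 1/12
b·A²c: (-420582890/10214140029)·24/13 = -258820240/3404713343 ≠ 1/24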